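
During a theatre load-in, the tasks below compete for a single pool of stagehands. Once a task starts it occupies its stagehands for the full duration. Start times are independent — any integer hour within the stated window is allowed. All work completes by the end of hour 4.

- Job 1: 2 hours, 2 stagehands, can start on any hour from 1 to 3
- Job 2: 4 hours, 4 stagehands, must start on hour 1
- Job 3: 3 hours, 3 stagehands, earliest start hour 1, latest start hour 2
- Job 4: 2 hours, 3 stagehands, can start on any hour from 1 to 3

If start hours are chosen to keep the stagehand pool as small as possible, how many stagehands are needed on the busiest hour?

10

Early-start (Job 1@1, Job 2@1, Job 3@1, Job 4@1) gives peak 12: h1:12  h2:12  h3:7  h4:4.
Shift Job 4→3.
Schedule Job 1@1, Job 2@1, Job 3@1, Job 4@3: h1:9  h2:9  h3:10  h4:7 — peak 10.
No arrangement of the 18 feasible schedules does better.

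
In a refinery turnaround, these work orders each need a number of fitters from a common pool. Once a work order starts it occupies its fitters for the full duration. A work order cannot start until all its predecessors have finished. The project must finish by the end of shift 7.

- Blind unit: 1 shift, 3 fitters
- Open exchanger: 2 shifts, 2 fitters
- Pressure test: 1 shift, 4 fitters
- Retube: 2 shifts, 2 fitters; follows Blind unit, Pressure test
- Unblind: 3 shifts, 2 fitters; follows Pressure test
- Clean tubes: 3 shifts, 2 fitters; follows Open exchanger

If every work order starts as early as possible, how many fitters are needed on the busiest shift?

Early-start schedule: Blind unit@1, Open exchanger@1, Pressure test@1, Retube@2, Unblind@2, Clean tubes@3.
Load per shift: shift 1: 9, shift 2: 6, shift 3: 6, shift 4: 4, shift 5: 2, shift 6: 0, shift 7: 0.
Peak is 9.

9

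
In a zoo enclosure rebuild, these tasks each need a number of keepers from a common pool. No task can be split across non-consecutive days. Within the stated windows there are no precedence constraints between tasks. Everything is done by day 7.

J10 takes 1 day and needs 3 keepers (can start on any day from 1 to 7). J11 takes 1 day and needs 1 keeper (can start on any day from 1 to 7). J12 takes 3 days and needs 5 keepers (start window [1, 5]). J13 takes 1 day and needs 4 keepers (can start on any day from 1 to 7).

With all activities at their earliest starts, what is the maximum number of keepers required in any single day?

Early-start schedule: J10@1, J11@1, J12@1, J13@1.
Load per day: day 1: 13, day 2: 5, day 3: 5, day 4: 0, day 5: 0, day 6: 0, day 7: 0.
Peak is 13.

13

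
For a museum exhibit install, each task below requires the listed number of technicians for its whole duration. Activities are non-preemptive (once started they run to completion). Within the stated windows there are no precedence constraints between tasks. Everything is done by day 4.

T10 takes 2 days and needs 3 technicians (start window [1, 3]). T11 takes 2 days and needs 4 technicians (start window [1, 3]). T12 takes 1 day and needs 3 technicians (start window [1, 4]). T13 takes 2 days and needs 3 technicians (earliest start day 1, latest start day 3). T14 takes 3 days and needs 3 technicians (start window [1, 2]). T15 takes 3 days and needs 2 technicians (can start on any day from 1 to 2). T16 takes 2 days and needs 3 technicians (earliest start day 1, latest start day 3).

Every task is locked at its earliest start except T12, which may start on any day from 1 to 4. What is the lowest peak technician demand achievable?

18

T12@1: d1:21  d2:18  d3:5  d4:0 → peak 21
T12@2: d1:18  d2:21  d3:5  d4:0 → peak 21
T12@3: d1:18  d2:18  d3:8  d4:0 → peak 18
T12@4: d1:18  d2:18  d3:5  d4:3 → peak 18
Best is T12@3, peak 18.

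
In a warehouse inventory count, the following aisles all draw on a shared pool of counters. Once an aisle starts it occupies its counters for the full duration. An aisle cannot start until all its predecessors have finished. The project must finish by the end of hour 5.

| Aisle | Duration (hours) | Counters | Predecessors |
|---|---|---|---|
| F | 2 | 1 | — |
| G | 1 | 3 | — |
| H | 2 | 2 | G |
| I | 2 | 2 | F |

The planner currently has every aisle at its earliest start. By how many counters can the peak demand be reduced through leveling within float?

1

Early-start peak: h1:4  h2:3  h3:4  h4:2  h5:0 ⇒ 4.
Leveled (F@2, G@1, H@2, I@4): h1:3  h2:3  h3:3  h4:2  h5:2 ⇒ 3.
Reduction 4 − 3 = 1.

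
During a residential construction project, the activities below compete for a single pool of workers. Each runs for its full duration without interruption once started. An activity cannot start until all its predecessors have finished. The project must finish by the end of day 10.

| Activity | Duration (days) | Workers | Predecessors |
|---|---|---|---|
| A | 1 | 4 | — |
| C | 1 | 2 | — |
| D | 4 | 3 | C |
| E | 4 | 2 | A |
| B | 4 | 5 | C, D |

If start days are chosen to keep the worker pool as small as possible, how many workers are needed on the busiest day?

Early-start (A@1, C@1, D@2, E@2, B@6) gives peak 6: d1:6  d2:5  d3:5  d4:5  d5:5  d6:5  d7:5  d8:5  d9:5  d10:0.
Shift C→2, D→3, B→7.
Schedule A@1, C@2, D@3, E@2, B@7: d1:4  d2:4  d3:5  d4:5  d5:5  d6:3  d7:5  d8:5  d9:5  d10:5 — peak 5.
Total worker-days = 46 over 10 days ⇒ peak ≥ ⌈46/10⌉ = 5, so 5 is optimal.

5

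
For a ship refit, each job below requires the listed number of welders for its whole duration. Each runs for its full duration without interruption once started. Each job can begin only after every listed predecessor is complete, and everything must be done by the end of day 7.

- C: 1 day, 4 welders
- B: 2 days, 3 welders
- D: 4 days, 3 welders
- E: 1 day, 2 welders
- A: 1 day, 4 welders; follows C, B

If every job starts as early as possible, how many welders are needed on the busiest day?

Early-start schedule: C@1, B@1, D@1, E@1, A@3.
Load per day: day 1: 12, day 2: 6, day 3: 7, day 4: 3, day 5: 0, day 6: 0, day 7: 0.
Peak is 12.

12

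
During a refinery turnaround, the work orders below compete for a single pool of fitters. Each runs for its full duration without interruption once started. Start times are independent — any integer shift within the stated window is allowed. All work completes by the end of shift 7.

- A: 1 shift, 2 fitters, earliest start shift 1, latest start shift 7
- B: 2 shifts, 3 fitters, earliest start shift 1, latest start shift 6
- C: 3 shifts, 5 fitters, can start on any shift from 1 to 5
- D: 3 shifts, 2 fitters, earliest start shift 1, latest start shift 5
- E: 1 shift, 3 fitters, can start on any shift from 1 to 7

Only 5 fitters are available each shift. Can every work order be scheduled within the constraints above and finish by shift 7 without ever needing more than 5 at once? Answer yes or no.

Schedule A@1, B@1, C@5, D@2, E@3: s1:5  s2:5  s3:5  s4:2  s5:5  s6:5  s7:5 — peak 5 ≤ 5.

yes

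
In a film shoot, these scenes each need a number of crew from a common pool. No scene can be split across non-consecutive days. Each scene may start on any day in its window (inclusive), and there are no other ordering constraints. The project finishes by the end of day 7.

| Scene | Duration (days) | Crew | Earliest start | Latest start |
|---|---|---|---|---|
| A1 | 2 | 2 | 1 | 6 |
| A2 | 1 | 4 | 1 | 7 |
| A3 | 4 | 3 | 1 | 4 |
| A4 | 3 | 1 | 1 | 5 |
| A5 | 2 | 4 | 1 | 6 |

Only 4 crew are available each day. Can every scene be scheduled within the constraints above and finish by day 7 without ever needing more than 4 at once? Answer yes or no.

no

Total crew member-days = 31; over 7 days the average is 31/7 > 4, so some day must exceed 4.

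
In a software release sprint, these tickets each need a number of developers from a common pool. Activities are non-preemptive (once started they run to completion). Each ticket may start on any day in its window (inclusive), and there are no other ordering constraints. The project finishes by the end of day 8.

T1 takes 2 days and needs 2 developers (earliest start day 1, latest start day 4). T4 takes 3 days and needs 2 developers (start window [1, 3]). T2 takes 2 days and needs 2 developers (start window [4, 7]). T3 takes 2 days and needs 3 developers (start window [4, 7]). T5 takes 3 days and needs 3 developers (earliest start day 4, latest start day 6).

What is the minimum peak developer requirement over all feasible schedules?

5

Early-start (T1@1, T4@1, T2@4, T3@4, T5@4) gives peak 8: d1:4  d2:4  d3:2  d4:8  d5:8  d6:3  d7:0  d8:0.
Shift T5→6.
Schedule T1@1, T4@1, T2@4, T3@4, T5@6: d1:4  d2:4  d3:2  d4:5  d5:5  d6:3  d7:3  d8:3 — peak 5.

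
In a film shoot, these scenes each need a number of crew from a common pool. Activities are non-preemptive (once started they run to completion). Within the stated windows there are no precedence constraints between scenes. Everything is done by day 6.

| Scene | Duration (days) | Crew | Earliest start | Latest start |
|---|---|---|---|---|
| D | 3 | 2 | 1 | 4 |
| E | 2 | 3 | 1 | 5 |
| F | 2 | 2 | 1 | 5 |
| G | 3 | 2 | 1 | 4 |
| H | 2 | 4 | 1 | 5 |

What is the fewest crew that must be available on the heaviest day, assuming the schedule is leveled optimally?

6

Early-start (D@1, E@1, F@1, G@1, H@1) gives peak 13: d1:13  d2:13  d3:4  d4:0  d5:0  d6:0.
Shift F→3, G→3, H→5.
Schedule D@1, E@1, F@3, G@3, H@5: d1:5  d2:5  d3:6  d4:4  d5:6  d6:4 — peak 6.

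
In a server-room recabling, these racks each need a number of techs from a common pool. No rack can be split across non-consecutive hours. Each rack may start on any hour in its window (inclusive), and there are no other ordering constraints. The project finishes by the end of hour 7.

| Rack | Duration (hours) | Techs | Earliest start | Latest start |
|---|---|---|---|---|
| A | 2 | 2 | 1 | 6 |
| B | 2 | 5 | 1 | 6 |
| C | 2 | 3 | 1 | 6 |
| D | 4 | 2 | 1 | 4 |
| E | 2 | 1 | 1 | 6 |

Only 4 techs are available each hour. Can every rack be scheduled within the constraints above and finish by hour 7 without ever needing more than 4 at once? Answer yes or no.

Total tech-hours = 30; over 7 hours the average is 30/7 > 4, so some hour must exceed 4.

no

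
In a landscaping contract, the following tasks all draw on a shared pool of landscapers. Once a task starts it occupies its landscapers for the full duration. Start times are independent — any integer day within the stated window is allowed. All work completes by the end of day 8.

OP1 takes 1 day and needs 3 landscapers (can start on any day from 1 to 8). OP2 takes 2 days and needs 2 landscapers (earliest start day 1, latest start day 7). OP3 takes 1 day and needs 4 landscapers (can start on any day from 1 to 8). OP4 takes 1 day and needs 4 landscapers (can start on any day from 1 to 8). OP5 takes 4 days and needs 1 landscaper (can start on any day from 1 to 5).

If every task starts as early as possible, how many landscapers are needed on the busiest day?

Early-start schedule: OP1@1, OP2@1, OP3@1, OP4@1, OP5@1.
Load per day: day 1: 14, day 2: 3, day 3: 1, day 4: 1, day 5: 0, day 6: 0, day 7: 0, day 8: 0.
Peak is 14.

14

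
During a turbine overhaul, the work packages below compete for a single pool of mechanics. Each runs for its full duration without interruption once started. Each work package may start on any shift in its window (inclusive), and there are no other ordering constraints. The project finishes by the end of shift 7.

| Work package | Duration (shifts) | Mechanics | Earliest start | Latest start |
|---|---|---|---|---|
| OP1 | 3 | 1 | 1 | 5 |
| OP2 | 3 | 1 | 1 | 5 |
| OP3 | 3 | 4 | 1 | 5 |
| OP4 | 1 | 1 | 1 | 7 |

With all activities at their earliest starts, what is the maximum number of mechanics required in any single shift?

7

Early-start schedule: OP1@1, OP2@1, OP3@1, OP4@1.
Load per shift: shift 1: 7, shift 2: 6, shift 3: 6, shift 4: 0, shift 5: 0, shift 6: 0, shift 7: 0.
Peak is 7.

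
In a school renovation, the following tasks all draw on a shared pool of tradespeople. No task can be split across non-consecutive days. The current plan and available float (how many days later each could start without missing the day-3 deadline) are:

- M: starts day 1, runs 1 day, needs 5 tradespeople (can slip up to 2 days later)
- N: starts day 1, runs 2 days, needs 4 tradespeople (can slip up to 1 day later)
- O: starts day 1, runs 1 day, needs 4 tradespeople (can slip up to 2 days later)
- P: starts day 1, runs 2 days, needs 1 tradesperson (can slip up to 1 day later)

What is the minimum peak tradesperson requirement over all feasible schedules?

8

Early-start (M@1, N@1, O@1, P@1) gives peak 14: d1:14  d2:5  d3:0.
Shift N→2, O→3.
Schedule M@1, N@2, O@3, P@1: d1:6  d2:5  d3:8 — peak 8.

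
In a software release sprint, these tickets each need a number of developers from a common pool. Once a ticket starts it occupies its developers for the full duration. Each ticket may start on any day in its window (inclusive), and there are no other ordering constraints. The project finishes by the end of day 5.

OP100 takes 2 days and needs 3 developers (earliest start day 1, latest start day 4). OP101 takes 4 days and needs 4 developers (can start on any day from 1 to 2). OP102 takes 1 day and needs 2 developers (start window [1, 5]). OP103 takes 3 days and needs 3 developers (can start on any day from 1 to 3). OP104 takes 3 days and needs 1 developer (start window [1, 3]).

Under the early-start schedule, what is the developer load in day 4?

At early start, day 4 has: OP101.
Demand: 4 = 4.

4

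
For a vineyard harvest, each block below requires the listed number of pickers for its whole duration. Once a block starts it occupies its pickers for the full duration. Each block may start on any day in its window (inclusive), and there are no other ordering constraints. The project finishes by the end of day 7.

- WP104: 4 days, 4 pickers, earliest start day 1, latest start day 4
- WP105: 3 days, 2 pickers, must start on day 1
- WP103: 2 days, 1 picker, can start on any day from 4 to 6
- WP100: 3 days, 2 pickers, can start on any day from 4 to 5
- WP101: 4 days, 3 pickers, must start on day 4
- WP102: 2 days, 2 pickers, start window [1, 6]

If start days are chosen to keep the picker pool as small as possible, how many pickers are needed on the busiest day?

Early-start (WP104@1, WP105@1, WP103@4, WP100@4, WP101@4, WP102@1) gives peak 10: d1:8  d2:8  d3:6  d4:10  d5:6  d6:5  d7:3.
Shift WP100→5.
Schedule WP104@1, WP105@1, WP103@4, WP100@5, WP101@4, WP102@1: d1:8  d2:8  d3:6  d4:8  d5:6  d6:5  d7:5 — peak 8.

8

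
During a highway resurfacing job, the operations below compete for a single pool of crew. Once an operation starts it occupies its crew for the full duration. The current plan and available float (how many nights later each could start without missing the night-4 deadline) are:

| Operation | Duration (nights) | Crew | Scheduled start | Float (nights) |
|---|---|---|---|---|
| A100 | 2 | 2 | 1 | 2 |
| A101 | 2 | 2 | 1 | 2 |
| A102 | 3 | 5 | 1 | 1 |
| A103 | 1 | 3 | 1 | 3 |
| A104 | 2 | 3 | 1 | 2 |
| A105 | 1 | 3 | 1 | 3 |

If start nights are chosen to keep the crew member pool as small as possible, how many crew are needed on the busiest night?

Early-start (A100@1, A101@1, A102@1, A103@1, A104@1, A105@1) gives peak 18: n1:18  n2:12  n3:5  n4:0.
Shift A103→4, A104→3, A105→4.
Schedule A100@1, A101@1, A102@1, A103@4, A104@3, A105@4: n1:9  n2:9  n3:8  n4:9 — peak 9.
Total crew member-nights = 35 over 4 nights ⇒ peak ≥ ⌈35/4⌉ = 9, so 9 is optimal.

9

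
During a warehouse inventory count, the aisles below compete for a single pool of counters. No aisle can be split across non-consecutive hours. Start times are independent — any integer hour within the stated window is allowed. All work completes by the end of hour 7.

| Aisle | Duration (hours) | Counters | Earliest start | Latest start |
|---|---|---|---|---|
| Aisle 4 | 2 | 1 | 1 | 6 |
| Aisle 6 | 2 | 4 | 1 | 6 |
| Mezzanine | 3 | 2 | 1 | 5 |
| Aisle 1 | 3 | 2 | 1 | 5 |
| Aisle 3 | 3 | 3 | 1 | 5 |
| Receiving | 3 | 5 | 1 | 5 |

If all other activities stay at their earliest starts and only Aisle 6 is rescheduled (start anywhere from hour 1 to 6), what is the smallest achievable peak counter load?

13

Aisle 6@1: h1:17  h2:17  h3:12  h4:0  h5:0  h6:0  h7:0 → peak 17
Aisle 6@2: h1:13  h2:17  h3:16  h4:0  h5:0  h6:0  h7:0 → peak 17
Aisle 6@3: h1:13  h2:13  h3:16  h4:4  h5:0  h6:0  h7:0 → peak 16
Aisle 6@4: h1:13  h2:13  h3:12  h4:4  h5:4  h6:0  h7:0 → peak 13
Aisle 6@5: h1:13  h2:13  h3:12  h4:0  h5:4  h6:4  h7:0 → peak 13
Aisle 6@6: h1:13  h2:13  h3:12  h4:0  h5:0  h6:4  h7:4 → peak 13
Best is Aisle 6@4, peak 13.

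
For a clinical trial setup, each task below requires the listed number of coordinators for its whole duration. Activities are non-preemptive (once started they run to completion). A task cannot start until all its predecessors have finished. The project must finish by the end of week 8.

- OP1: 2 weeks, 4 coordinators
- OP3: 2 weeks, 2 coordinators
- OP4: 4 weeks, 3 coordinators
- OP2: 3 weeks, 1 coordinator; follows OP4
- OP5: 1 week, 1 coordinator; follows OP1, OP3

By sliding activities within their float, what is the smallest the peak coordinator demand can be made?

Early-start (OP1@1, OP3@1, OP4@1, OP2@5, OP5@3) gives peak 9: w1:9  w2:9  w3:4  w4:3  w5:1  w6:1  w7:1  w8:0.
Shift OP1→5, OP5→7.
Schedule OP1@5, OP3@1, OP4@1, OP2@5, OP5@7: w1:5  w2:5  w3:3  w4:3  w5:5  w6:5  w7:2  w8:0 — peak 5.

5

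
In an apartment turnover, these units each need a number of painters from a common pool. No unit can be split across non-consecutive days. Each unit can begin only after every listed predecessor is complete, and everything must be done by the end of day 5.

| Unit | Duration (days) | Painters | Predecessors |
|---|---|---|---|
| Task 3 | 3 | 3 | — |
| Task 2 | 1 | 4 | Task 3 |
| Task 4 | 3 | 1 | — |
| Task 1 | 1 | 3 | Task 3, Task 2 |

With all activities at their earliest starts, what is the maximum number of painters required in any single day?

4

Early-start schedule: Task 3@1, Task 2@4, Task 4@1, Task 1@5.
Load per day: day 1: 4, day 2: 4, day 3: 4, day 4: 4, day 5: 3.
Peak is 4.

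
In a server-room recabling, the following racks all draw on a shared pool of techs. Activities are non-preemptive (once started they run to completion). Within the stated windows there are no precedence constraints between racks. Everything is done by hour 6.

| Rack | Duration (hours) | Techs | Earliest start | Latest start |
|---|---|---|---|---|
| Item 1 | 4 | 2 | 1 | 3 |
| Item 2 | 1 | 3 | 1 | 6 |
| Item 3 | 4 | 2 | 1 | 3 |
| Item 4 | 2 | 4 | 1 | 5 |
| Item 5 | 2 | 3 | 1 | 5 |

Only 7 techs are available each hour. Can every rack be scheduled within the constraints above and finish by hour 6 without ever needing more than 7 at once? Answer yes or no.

Schedule Item 1@1, Item 2@1, Item 3@1, Item 4@5, Item 5@2: h1:7  h2:7  h3:7  h4:4  h5:4  h6:4 — peak 7 ≤ 7.

yes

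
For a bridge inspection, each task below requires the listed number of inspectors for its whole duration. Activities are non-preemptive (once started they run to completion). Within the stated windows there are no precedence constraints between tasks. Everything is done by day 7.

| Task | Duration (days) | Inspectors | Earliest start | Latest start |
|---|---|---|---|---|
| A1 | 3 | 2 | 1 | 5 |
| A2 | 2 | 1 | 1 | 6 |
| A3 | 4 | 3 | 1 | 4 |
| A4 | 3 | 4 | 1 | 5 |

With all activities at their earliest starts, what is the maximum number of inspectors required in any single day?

Early-start schedule: A1@1, A2@1, A3@1, A4@1.
Load per day: day 1: 10, day 2: 10, day 3: 9, day 4: 3, day 5: 0, day 6: 0, day 7: 0.
Peak is 10.

10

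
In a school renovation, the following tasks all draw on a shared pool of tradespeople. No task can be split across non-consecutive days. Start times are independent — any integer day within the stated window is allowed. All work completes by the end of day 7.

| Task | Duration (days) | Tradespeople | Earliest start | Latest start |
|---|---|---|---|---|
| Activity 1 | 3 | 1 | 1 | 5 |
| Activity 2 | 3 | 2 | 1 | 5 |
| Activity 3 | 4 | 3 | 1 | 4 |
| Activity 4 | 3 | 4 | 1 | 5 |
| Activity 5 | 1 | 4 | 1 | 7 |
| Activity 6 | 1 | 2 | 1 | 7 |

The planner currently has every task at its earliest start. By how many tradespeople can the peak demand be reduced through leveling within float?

9

Early-start peak: d1:16  d2:10  d3:10  d4:3  d5:0  d6:0  d7:0 ⇒ 16.
Leveled (Activity 1@1, Activity 2@1, Activity 3@1, Activity 4@4, Activity 5@7, Activity 6@5): d1:6  d2:6  d3:6  d4:7  d5:6  d6:4  d7:4 ⇒ 7.
Reduction 16 − 7 = 9.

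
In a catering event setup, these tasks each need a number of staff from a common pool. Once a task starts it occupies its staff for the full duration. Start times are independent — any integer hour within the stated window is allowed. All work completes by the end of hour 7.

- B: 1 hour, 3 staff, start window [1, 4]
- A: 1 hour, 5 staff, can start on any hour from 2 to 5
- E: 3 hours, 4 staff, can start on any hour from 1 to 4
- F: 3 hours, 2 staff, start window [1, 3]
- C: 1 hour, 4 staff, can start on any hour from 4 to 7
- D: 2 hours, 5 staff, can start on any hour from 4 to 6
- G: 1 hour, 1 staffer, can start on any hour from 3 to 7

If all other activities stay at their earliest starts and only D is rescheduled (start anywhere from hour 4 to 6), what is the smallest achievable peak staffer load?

D@4: h1:9  h2:11  h3:7  h4:9  h5:5  h6:0  h7:0 → peak 11
D@5: h1:9  h2:11  h3:7  h4:4  h5:5  h6:5  h7:0 → peak 11
D@6: h1:9  h2:11  h3:7  h4:4  h5:0  h6:5  h7:5 → peak 11
Best is D@4, peak 11.

11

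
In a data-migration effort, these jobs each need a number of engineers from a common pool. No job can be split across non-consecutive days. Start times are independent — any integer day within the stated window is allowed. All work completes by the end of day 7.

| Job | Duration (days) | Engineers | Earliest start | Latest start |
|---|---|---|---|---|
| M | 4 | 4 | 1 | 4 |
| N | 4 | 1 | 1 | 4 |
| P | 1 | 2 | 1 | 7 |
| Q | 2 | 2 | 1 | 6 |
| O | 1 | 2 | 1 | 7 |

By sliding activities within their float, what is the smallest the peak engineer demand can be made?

Early-start (M@1, N@1, P@1, Q@1, O@1) gives peak 11: d1:11  d2:7  d3:5  d4:5  d5:0  d6:0  d7:0.
Shift P→5, Q→5, O→6.
Schedule M@1, N@1, P@5, Q@5, O@6: d1:5  d2:5  d3:5  d4:5  d5:4  d6:4  d7:0 — peak 5.

5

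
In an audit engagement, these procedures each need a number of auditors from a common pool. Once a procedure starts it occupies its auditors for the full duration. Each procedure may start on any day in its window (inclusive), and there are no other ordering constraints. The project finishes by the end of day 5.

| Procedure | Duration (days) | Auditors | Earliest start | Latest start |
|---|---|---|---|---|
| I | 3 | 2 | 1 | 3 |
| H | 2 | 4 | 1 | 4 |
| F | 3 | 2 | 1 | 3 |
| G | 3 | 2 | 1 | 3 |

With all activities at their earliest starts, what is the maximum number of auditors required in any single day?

10

Early-start schedule: I@1, H@1, F@1, G@1.
Load per day: day 1: 10, day 2: 10, day 3: 6, day 4: 0, day 5: 0.
Peak is 10.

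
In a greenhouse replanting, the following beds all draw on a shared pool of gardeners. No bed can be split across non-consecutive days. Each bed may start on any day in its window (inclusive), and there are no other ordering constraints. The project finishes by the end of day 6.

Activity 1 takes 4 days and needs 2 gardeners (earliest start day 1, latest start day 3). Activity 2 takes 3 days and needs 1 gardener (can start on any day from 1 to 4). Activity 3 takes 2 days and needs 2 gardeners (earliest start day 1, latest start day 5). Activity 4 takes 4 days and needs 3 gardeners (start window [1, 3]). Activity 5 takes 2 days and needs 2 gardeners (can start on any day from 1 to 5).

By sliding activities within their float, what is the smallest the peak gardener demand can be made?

Early-start (Activity 1@1, Activity 2@1, Activity 3@1, Activity 4@1, Activity 5@1) gives peak 10: d1:10  d2:10  d3:6  d4:5  d5:0  d6:0.
Shift Activity 4→3, Activity 5→5.
Schedule Activity 1@1, Activity 2@1, Activity 3@1, Activity 4@3, Activity 5@5: d1:5  d2:5  d3:6  d4:5  d5:5  d6:5 — peak 6.
Total gardener-days = 31 over 6 days ⇒ peak ≥ ⌈31/6⌉ = 6, so 6 is optimal.

6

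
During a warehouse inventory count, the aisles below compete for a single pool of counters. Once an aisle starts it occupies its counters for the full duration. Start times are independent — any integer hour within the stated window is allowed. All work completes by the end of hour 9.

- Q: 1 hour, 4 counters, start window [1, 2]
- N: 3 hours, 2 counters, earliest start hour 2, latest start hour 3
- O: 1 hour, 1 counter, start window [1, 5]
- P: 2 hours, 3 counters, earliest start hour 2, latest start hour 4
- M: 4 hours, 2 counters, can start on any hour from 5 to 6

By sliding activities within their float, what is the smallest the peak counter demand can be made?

Schedule Q@1, N@2, O@1, P@2, M@5: h1:5  h2:5  h3:5  h4:2  h5:2  h6:2  h7:2  h8:2  h9:0 — peak 5.

5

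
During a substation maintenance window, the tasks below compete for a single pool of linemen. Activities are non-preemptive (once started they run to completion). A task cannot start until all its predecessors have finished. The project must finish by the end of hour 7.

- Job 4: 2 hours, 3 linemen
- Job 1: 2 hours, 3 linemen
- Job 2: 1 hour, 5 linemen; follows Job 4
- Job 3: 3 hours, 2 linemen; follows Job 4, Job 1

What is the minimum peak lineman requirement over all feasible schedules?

Early-start (Job 4@1, Job 1@1, Job 2@3, Job 3@3) gives peak 7: h1:6  h2:6  h3:7  h4:2  h5:2  h6:0  h7:0.
Shift Job 3→4.
Schedule Job 4@1, Job 1@1, Job 2@3, Job 3@4: h1:6  h2:6  h3:5  h4:2  h5:2  h6:2  h7:0 — peak 6.

6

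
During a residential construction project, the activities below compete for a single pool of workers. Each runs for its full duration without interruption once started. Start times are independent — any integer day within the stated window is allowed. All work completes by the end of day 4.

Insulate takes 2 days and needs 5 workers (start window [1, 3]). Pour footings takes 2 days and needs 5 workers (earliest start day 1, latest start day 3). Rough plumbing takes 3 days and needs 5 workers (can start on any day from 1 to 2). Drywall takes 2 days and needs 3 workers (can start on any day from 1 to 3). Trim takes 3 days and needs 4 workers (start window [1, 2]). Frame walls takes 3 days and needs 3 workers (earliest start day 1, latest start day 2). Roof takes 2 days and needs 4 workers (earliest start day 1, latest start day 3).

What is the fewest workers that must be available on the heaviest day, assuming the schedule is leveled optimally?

Early-start (Insulate@1, Pour footings@1, Rough plumbing@1, Drywall@1, Trim@1, Frame walls@1, Roof@1) gives peak 29: d1:29  d2:29  d3:12  d4:0.
Shift Pour footings→3, Roof→3.
Schedule Insulate@1, Pour footings@3, Rough plumbing@1, Drywall@1, Trim@1, Frame walls@1, Roof@3: d1:20  d2:20  d3:21  d4:9 — peak 21.

21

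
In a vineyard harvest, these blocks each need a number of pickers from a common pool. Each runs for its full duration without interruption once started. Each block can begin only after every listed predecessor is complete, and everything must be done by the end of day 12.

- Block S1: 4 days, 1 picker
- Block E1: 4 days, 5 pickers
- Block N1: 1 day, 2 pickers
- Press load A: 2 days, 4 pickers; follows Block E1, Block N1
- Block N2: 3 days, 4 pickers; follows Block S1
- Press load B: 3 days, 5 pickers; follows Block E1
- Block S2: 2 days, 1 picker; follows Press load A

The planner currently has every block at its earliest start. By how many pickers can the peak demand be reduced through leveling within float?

Early-start peak: d1:8  d2:6  d3:6  d4:6  d5:13  d6:13  d7:10  d8:1  d9:0  d10:0  d11:0  d12:0 ⇒ 13.
Leveled (Block S1@1, Block E1@1, Block N1@5, Press load A@8, Block N2@5, Press load B@10, Block S2@10): d1:6  d2:6  d3:6  d4:6  d5:6  d6:4  d7:4  d8:4  d9:4  d10:6  d11:6  d12:5 ⇒ 6.
Reduction 13 − 6 = 7.

7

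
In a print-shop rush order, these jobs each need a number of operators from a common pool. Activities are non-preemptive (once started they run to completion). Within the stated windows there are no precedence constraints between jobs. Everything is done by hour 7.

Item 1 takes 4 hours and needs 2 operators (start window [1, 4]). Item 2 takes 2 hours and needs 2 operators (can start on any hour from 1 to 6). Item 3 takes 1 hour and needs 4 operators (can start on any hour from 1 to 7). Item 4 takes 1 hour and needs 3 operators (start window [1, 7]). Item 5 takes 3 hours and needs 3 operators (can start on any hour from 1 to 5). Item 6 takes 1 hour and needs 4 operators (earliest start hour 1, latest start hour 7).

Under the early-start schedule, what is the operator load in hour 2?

At early start, hour 2 has: Item 1, Item 2, Item 5.
Demand: 2 + 2 + 3 = 7.

7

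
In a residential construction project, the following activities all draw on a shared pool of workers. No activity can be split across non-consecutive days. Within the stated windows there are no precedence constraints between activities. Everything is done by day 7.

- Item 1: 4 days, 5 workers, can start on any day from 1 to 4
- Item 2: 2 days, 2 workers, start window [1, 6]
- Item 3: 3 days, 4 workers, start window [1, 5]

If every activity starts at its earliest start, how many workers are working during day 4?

5

At early start, day 4 has: Item 1.
Demand: 5 = 5.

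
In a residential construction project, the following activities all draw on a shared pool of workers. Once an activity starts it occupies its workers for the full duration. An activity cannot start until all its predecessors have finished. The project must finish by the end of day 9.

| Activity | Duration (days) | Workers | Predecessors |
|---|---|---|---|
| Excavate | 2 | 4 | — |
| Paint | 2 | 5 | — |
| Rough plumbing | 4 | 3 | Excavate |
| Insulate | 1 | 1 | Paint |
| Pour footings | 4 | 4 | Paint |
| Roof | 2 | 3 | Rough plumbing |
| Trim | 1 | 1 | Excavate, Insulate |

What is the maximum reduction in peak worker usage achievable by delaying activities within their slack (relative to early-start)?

1

Early-start peak: d1:9  d2:9  d3:8  d4:8  d5:7  d6:7  d7:3  d8:3  d9:0 ⇒ 9.
Leveled (Excavate@1, Paint@3, Rough plumbing@3, Insulate@5, Pour footings@5, Roof@7, Trim@6): d1:4  d2:4  d3:8  d4:8  d5:8  d6:8  d7:7  d8:7  d9:0 ⇒ 8.
Reduction 9 − 8 = 1.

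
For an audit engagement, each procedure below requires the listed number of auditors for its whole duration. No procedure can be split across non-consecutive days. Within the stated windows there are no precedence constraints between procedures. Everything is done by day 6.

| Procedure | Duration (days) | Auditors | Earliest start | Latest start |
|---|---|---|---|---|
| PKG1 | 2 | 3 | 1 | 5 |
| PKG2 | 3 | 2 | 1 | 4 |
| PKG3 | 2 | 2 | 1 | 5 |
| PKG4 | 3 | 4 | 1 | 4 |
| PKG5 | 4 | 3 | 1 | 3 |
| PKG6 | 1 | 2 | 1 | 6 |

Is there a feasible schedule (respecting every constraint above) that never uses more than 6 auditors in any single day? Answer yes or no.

Total auditor-days = 42; over 6 days the average is 42/6 > 6, so some day must exceed 6.

no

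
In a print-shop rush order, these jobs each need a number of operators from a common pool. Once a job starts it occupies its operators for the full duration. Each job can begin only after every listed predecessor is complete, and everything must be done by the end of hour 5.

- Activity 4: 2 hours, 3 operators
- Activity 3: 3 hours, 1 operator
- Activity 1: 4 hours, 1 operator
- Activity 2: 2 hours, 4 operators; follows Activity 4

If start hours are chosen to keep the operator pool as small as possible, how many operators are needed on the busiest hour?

Early-start (Activity 4@1, Activity 3@1, Activity 1@1, Activity 2@3) gives peak 6: h1:5  h2:5  h3:6  h4:5  h5:0.
Shift Activity 2→4.
Schedule Activity 4@1, Activity 3@1, Activity 1@1, Activity 2@4: h1:5  h2:5  h3:2  h4:5  h5:4 — peak 5.
Total operator-hours = 21 over 5 hours ⇒ peak ≥ ⌈21/5⌉ = 5, so 5 is optimal.

5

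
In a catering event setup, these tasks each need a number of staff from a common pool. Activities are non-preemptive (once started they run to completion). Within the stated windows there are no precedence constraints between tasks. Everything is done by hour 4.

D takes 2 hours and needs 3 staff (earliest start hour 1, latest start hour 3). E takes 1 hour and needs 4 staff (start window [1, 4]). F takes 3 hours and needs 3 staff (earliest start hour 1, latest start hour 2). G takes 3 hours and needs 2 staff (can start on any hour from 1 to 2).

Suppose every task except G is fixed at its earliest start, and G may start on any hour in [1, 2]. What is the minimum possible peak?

10

G@1: h1:12  h2:8  h3:5  h4:0 → peak 12
G@2: h1:10  h2:8  h3:5  h4:2 → peak 10
Best is G@2, peak 10.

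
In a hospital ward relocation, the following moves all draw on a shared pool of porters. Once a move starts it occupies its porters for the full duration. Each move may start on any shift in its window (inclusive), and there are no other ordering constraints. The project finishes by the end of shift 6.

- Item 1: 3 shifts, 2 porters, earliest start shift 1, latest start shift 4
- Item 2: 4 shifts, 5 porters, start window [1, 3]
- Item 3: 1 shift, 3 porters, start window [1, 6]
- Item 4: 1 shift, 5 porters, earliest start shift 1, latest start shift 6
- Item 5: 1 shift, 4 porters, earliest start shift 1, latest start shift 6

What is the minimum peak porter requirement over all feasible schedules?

Early-start (Item 1@1, Item 2@1, Item 3@1, Item 4@1, Item 5@1) gives peak 19: s1:19  s2:7  s3:7  s4:5  s5:0  s6:0.
Shift Item 3→5, Item 4→6, Item 5→5.
Schedule Item 1@1, Item 2@1, Item 3@5, Item 4@6, Item 5@5: s1:7  s2:7  s3:7  s4:5  s5:7  s6:5 — peak 7.
Total porter-shifts = 38 over 6 shifts ⇒ peak ≥ ⌈38/6⌉ = 7, so 7 is optimal.

7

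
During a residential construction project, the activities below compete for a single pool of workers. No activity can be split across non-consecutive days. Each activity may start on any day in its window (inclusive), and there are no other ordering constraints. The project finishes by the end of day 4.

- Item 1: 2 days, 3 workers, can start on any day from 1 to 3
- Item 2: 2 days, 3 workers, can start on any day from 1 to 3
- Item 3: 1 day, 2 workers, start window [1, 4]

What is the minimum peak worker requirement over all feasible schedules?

5

Early-start (Item 1@1, Item 2@1, Item 3@1) gives peak 8: d1:8  d2:6  d3:0  d4:0.
Shift Item 2→3.
Schedule Item 1@1, Item 2@3, Item 3@1: d1:5  d2:3  d3:3  d4:3 — peak 5.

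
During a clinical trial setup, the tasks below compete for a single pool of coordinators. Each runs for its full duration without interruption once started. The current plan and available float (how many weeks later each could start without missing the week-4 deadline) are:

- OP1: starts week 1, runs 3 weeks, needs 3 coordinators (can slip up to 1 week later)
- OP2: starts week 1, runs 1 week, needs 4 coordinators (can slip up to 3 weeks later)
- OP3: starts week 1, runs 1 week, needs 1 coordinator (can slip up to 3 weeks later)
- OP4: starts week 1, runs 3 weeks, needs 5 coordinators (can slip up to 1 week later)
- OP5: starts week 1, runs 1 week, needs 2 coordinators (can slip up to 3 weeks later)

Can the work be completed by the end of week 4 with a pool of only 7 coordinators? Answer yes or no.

no

Total coordinator-weeks = 31; over 4 weeks the average is 31/4 > 7, so some week must exceed 7.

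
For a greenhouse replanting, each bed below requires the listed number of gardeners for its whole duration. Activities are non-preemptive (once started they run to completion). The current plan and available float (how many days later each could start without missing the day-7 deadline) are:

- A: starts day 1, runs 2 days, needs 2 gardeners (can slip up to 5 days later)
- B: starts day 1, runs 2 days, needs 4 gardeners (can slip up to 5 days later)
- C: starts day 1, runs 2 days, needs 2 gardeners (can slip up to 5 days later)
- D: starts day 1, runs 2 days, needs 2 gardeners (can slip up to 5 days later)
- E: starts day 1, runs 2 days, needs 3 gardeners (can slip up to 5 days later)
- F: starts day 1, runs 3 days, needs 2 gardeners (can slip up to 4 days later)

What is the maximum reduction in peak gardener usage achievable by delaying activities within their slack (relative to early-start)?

9

Early-start peak: d1:15  d2:15  d3:2  d4:0  d5:0  d6:0  d7:0 ⇒ 15.
Leveled (A@1, B@1, C@3, D@3, E@5, F@3): d1:6  d2:6  d3:6  d4:6  d5:5  d6:3  d7:0 ⇒ 6.
Reduction 15 − 6 = 9.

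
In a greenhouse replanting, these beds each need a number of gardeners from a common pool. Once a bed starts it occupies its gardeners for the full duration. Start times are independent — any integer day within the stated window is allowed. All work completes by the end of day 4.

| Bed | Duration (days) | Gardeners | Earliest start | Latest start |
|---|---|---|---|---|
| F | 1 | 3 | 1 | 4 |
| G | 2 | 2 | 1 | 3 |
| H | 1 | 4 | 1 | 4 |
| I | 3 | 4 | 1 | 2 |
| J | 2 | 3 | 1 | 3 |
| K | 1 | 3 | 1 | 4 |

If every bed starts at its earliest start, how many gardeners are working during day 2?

9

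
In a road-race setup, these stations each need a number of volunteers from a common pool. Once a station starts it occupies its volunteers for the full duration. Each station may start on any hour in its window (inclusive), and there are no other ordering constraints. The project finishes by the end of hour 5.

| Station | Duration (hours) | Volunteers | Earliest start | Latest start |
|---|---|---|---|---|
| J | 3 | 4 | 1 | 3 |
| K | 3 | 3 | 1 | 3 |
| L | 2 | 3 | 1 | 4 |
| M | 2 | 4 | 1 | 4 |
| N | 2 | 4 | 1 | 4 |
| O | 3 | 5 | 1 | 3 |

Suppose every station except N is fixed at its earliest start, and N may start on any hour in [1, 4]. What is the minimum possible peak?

19

N@1: h1:23  h2:23  h3:12  h4:0  h5:0 → peak 23
N@2: h1:19  h2:23  h3:16  h4:0  h5:0 → peak 23
N@3: h1:19  h2:19  h3:16  h4:4  h5:0 → peak 19
N@4: h1:19  h2:19  h3:12  h4:4  h5:4 → peak 19
Best is N@3, peak 19.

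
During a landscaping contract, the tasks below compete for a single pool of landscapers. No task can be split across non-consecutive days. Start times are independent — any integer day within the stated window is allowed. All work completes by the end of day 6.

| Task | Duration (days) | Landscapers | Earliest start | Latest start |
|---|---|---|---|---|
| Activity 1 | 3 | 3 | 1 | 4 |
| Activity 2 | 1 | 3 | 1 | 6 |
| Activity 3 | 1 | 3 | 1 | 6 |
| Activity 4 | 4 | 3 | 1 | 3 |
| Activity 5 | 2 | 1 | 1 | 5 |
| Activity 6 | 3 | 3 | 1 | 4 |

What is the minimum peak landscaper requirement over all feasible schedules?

Early-start (Activity 1@1, Activity 2@1, Activity 3@1, Activity 4@1, Activity 5@1, Activity 6@1) gives peak 16: d1:16  d2:10  d3:9  d4:3  d5:0  d6:0.
Shift Activity 3→2, Activity 4→3, Activity 6→4.
Schedule Activity 1@1, Activity 2@1, Activity 3@2, Activity 4@3, Activity 5@1, Activity 6@4: d1:7  d2:7  d3:6  d4:6  d5:6  d6:6 — peak 7.
Total landscaper-days = 38 over 6 days ⇒ peak ≥ ⌈38/6⌉ = 7, so 7 is optimal.

7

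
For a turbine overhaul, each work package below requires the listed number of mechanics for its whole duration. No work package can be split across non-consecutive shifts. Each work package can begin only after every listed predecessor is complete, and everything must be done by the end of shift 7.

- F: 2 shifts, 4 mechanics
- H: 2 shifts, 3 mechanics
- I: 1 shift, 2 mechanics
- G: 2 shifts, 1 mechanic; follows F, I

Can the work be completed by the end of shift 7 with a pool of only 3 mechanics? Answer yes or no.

The minimum achievable peak is 4; 3 < 4, so no feasible schedule stays within the cap.

no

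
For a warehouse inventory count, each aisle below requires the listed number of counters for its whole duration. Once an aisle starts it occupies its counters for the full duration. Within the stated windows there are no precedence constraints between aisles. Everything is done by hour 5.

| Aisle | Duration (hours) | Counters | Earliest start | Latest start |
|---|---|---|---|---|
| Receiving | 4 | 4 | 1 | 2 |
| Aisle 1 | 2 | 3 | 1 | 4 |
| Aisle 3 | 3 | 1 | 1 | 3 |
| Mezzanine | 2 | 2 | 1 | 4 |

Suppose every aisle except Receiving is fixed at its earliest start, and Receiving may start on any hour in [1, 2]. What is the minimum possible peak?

Receiving@1: h1:10  h2:10  h3:5  h4:4  h5:0 → peak 10
Receiving@2: h1:6  h2:10  h3:5  h4:4  h5:4 → peak 10
Best is Receiving@1, peak 10.

10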